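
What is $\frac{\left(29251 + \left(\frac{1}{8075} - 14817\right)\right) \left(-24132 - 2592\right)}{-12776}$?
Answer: $\frac{45805938543}{1517150} \approx 30192.0$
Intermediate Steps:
$\frac{\left(29251 + \left(\frac{1}{8075} - 14817\right)\right) \left(-24132 - 2592\right)}{-12776} = \left(29251 + \left(\frac{1}{8075} - 14817\right)\right) \left(-26724\right) \left(- \frac{1}{12776}\right) = \left(29251 - \frac{119647274}{8075}\right) \left(-26724\right) \left(- \frac{1}{12776}\right) = \frac{116554551}{8075} \left(-26724\right) \left(- \frac{1}{12776}\right) = \left(- \frac{183223754172}{475}\right) \left(- \frac{1}{12776}\right) = \frac{45805938543}{1517150}$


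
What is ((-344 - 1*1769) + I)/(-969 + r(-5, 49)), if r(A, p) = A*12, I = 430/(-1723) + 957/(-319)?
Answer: 3646298/1772967 ≈ 2.0566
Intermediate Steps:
I = -5599/1723 (I = 430*(-1/1723) + 957*(-1/319) = -430/1723 - 3 = -5599/1723 ≈ -3.2496)
r(A, p) = 12*A
((-344 - 1*1769) + I)/(-969 + r(-5, 49)) = ((-344 - 1*1769) - 5599/1723)/(-969 + 12*(-5)) = ((-344 - 1769) - 5599/1723)/(-969 - 60) = (-2113 - 5599/1723)/(-1029) = -3646298/1723*(-1/1029) = 3646298/1772967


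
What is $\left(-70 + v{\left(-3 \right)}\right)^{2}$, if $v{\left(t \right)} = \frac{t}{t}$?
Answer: $4761$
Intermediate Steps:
$v{\left(t \right)} = 1$
$\left(-70 + v{\left(-3 \right)}\right)^{2} = \left(-70 + 1\right)^{2} = \left(-69\right)^{2} = 4761$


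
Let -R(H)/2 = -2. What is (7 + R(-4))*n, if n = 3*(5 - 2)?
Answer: 99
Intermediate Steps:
R(H) = 4 (R(H) = -2*(-2) = 4)
n = 9 (n = 3*3 = 9)
(7 + R(-4))*n = (7 + 4)*9 = 11*9 = 99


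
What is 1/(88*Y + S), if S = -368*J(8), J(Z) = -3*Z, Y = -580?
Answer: -1/42208 ≈ -2.3692e-5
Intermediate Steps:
S = 8832 (S = -(-1104)*8 = -368*(-24) = 8832)
1/(88*Y + S) = 1/(88*(-580) + 8832) = 1/(-51040 + 8832) = 1/(-42208) = -1/42208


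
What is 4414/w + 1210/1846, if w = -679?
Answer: -3663327/626717 ≈ -5.8453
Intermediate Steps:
4414/w + 1210/1846 = 4414/(-679) + 1210/1846 = 4414*(-1/679) + 1210*(1/1846) = -4414/679 + 605/923 = -3663327/626717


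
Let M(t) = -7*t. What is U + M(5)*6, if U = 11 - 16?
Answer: -215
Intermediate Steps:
U = -5
U + M(5)*6 = -5 - 7*5*6 = -5 - 35*6 = -5 - 210 = -215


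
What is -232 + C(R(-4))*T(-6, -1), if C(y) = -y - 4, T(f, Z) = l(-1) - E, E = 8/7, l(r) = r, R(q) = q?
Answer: -232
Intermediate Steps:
E = 8/7 (E = 8*(⅐) = 8/7 ≈ 1.1429)
T(f, Z) = -15/7 (T(f, Z) = -1 - 1*8/7 = -1 - 8/7 = -15/7)
C(y) = -4 - y
-232 + C(R(-4))*T(-6, -1) = -232 + (-4 - 1*(-4))*(-15/7) = -232 + (-4 + 4)*(-15/7) = -232 + 0*(-15/7) = -232 + 0 = -232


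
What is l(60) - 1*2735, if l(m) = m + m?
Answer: -2615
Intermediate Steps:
l(m) = 2*m
l(60) - 1*2735 = 2*60 - 1*2735 = 120 - 2735 = -2615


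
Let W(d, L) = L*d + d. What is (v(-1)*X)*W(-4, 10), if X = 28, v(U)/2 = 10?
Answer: -24640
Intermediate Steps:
v(U) = 20 (v(U) = 2*10 = 20)
W(d, L) = d + L*d
(v(-1)*X)*W(-4, 10) = (20*28)*(-4*(1 + 10)) = 560*(-4*11) = 560*(-44) = -24640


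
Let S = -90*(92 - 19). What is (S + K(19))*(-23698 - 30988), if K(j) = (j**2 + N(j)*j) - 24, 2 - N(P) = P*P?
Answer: 713871044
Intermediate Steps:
N(P) = 2 - P**2 (N(P) = 2 - P*P = 2 - P**2)
K(j) = -24 + j**2 + j*(2 - j**2) (K(j) = (j**2 + (2 - j**2)*j) - 24 = (j**2 + j*(2 - j**2)) - 24 = -24 + j**2 + j*(2 - j**2))
S = -6570 (S = -90*73 = -6570)
(S + K(19))*(-23698 - 30988) = (-6570 + (-24 + 19**2 - 1*19*(-2 + 19**2)))*(-23698 - 30988) = (-6570 + (-24 + 361 - 1*19*(-2 + 361)))*(-54686) = (-6570 + (-24 + 361 - 1*19*359))*(-54686) = (-6570 + (-24 + 361 - 6821))*(-54686) = (-6570 - 6484)*(-54686) = -13054*(-54686) = 713871044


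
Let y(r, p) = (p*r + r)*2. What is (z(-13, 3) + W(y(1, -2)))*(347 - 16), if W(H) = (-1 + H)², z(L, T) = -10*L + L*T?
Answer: 33100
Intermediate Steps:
y(r, p) = 2*r + 2*p*r (y(r, p) = (r + p*r)*2 = 2*r + 2*p*r)
(z(-13, 3) + W(y(1, -2)))*(347 - 16) = (-13*(-10 + 3) + (-1 + 2*1*(1 - 2))²)*(347 - 16) = (-13*(-7) + (-1 + 2*1*(-1))²)*331 = (91 + (-1 - 2)²)*331 = (91 + (-3)²)*331 = (91 + 9)*331 = 100*331 = 33100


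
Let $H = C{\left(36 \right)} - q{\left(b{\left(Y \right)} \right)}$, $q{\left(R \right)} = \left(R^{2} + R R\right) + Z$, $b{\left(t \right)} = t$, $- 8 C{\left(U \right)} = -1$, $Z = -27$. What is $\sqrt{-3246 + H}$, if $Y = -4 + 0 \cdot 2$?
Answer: $\frac{i \sqrt{52014}}{4} \approx 57.016 i$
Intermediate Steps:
$C{\left(U \right)} = \frac{1}{8}$ ($C{\left(U \right)} = \left(- \frac{1}{8}\right) \left(-1\right) = \frac{1}{8}$)
$Y = -4$ ($Y = -4 + 0 = -4$)
$q{\left(R \right)} = -27 + 2 R^{2}$ ($q{\left(R \right)} = \left(R^{2} + R R\right) - 27 = \left(R^{2} + R^{2}\right) - 27 = 2 R^{2} - 27 = -27 + 2 R^{2}$)
$H = - \frac{39}{8}$ ($H = \frac{1}{8} - \left(-27 + 2 \left(-4\right)^{2}\right) = \frac{1}{8} - \left(-27 + 2 \cdot 16\right) = \frac{1}{8} - \left(-27 + 32\right) = \frac{1}{8} - 5 = - \frac{39}{8} \approx -4.875$)
$\sqrt{-3246 + H} = \sqrt{-3246 - \frac{39}{8}} = \sqrt{- \frac{26007}{8}} = \frac{i \sqrt{52014}}{4}$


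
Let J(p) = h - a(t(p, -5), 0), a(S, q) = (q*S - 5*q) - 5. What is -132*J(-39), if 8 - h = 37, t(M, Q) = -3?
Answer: 3168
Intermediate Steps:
a(S, q) = -5 - 5*q + S*q (a(S, q) = (S*q - 5*q) - 5 = (-5*q + S*q) - 5 = -5 - 5*q + S*q)
h = -29 (h = 8 - 1*37 = 8 - 37 = -29)
J(p) = -24 (J(p) = -29 - (-5 - 5*0 - 3*0) = -29 - (-5 + 0 + 0) = -29 - 1*(-5) = -29 + 5 = -24)
-132*J(-39) = -132*(-24) = 3168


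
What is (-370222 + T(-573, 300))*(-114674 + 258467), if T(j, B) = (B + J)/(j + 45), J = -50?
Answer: -4684715211423/88 ≈ -5.3235e+10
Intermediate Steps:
T(j, B) = (-50 + B)/(45 + j) (T(j, B) = (B - 50)/(j + 45) = (-50 + B)/(45 + j))
(-370222 + T(-573, 300))*(-114674 + 258467) = (-370222 + (-50 + 300)/(45 - 573))*(-114674 + 258467) = (-370222 + 250/(-528))*143793 = (-370222 - 1/528*250)*143793 = (-370222 - 125/264)*143793 = -97738733/264*143793 = -4684715211423/88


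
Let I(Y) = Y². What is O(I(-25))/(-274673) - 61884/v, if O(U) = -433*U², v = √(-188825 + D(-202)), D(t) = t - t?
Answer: 169140625/274673 + 61884*I*√7553/37765 ≈ 615.79 + 142.41*I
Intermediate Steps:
D(t) = 0
v = 5*I*√7553 (v = √(-188825 + 0) = √(-188825) = 5*I*√7553 ≈ 434.54*I)
O(I(-25))/(-274673) - 61884/v = -433*((-25)²)²/(-274673) - 61884*(-I*√7553/37765) = -433*625²*(-1/274673) - (-61884)*I*√7553/37765 = -433*390625*(-1/274673) + 61884*I*√7553/37765 = -169140625*(-1/274673) + 61884*I*√7553/37765 = 169140625/274673 + 61884*I*√7553/37765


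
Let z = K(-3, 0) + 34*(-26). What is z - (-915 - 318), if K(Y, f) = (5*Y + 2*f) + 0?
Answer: 334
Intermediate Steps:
K(Y, f) = 2*f + 5*Y (K(Y, f) = (2*f + 5*Y) + 0 = 2*f + 5*Y)
z = -899 (z = (2*0 + 5*(-3)) + 34*(-26) = (0 - 15) - 884 = -15 - 884 = -899)
z - (-915 - 318) = -899 - (-915 - 318) = -899 - 1*(-1233) = -899 + 1233 = 334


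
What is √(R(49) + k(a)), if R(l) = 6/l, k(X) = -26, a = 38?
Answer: 2*I*√317/7 ≈ 5.087*I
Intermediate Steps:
√(R(49) + k(a)) = √(6/49 - 26) = √(-1268/49) = 2*I*√317/7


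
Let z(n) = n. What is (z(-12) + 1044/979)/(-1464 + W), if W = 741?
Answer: 3568/235939 ≈ 0.015123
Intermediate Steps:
(z(-12) + 1044/979)/(-1464 + W) = (-12 + 1044/979)/(-1464 + 741) = (-12 + 1044*(1/979))/(-723) = (-12 + 1044/979)*(-1/723) = -10704/979*(-1/723) = 3568/235939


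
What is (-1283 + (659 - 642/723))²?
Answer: 22679757604/58081 ≈ 3.9049e+5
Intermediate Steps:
(-1283 + (659 - 642/723))² = (-1283 + (659 - 642*1/723))² = (-1283 + (659 - 214/241))² = (-1283 + 158605/241)² = (-150598/241)² = 22679757604/58081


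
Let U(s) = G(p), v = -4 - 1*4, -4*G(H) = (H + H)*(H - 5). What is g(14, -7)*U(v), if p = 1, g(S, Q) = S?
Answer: 28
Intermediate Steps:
G(H) = -H*(-5 + H)/2 (G(H) = -(H + H)*(H - 5)/4 = -2*H*(-5 + H)/4 = -H*(-5 + H)/2)
v = -8 (v = -4 - 4 = -8)
U(s) = 2 (U(s) = (1/2)*1*(5 - 1*1) = (1/2)*1*(5 - 1) = (1/2)*1*4 = 2)
g(14, -7)*U(v) = 14*2 = 28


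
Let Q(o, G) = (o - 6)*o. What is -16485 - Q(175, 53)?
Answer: -46060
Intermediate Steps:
Q(o, G) = o*(-6 + o) (Q(o, G) = (-6 + o)*o = o*(-6 + o))
-16485 - Q(175, 53) = -16485 - 175*(-6 + 175) = -16485 - 175*169 = -16485 - 1*29575 = -16485 - 29575 = -46060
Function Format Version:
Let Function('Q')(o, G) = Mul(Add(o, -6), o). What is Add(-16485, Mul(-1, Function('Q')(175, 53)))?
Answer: -46060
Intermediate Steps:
Function('Q')(o, G) = Mul(o, Add(-6, o)) (Function('Q')(o, G) = Mul(Add(-6, o), o) = Mul(o, Add(-6, o)))
Add(-16485, Mul(-1, Function('Q')(175, 53))) = Add(-16485, Mul(-1, Mul(175, Add(-6, 175)))) = Add(-16485, Mul(-1, Mul(175, 169))) = Add(-16485, Mul(-1, 29575)) = Add(-16485, -29575) = -46060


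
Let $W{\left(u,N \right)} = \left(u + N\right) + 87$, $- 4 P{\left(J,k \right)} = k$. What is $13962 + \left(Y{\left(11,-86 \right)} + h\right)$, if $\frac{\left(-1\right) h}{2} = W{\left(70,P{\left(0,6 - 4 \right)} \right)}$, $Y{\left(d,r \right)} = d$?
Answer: $13660$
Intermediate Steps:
$P{\left(J,k \right)} = - \frac{k}{4}$
$W{\left(u,N \right)} = 87 + N + u$ ($W{\left(u,N \right)} = \left(N + u\right) + 87 = 87 + N + u$)
$h = -313$ ($h = - 2 \left(87 - \frac{6 - 4}{4} + 70\right) = - 2 \left(87 - \frac{1}{2} + 70\right) = \left(-2\right) \frac{313}{2} = -313$)
$13962 + \left(Y{\left(11,-86 \right)} + h\right) = 13962 + \left(11 - 313\right) = 13962 - 302 = 13660$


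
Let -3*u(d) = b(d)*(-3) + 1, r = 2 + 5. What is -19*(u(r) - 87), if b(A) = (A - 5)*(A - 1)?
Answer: 4294/3 ≈ 1431.3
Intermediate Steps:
b(A) = (-1 + A)*(-5 + A) (b(A) = (-5 + A)*(-1 + A) = (-1 + A)*(-5 + A))
r = 7
u(d) = 14/3 + d² - 6*d (u(d) = -((5 + d² - 6*d)*(-3) + 1)/3 = -((-15 - 3*d² + 18*d) + 1)/3 = -(-14 - 3*d² + 18*d)/3 = 14/3 + d² - 6*d)
-19*(u(r) - 87) = -19*((14/3 + 7² - 6*7) - 87) = -19*((14/3 + 49 - 42) - 87) = -19*(35/3 - 87) = -19*(-226/3) = 4294/3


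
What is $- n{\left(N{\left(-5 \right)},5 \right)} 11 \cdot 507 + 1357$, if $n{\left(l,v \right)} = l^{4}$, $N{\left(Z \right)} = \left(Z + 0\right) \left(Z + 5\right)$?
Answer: $1357$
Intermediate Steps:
$N{\left(Z \right)} = Z \left(5 + Z\right)$
$- n{\left(N{\left(-5 \right)},5 \right)} 11 \cdot 507 + 1357 = - \left(- 5 \left(5 - 5\right)\right)^{4} \cdot 11 \cdot 507 + 1357 = - \left(\left(-5\right) 0\right)^{4} \cdot 11 \cdot 507 + 1357 = - 0^{4} \cdot 11 \cdot 507 + 1357 = \left(-1\right) 0 \cdot 11 \cdot 507 + 1357 = 0 \cdot 11 \cdot 507 + 1357 = 0 \cdot 507 + 1357 = 0 + 1357 = 1357$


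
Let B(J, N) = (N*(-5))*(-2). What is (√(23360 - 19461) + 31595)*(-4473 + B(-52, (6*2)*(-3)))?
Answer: -152698635 - 4833*√3899 ≈ -1.5300e+8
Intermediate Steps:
B(J, N) = 10*N (B(J, N) = -5*N*(-2) = 10*N)
(√(23360 - 19461) + 31595)*(-4473 + B(-52, (6*2)*(-3))) = (√(23360 - 19461) + 31595)*(-4473 + 10*((6*2)*(-3))) = (√3899 + 31595)*(-4473 + 10*(12*(-3))) = (31595 + √3899)*(-4473 + 10*(-36)) = (31595 + √3899)*(-4473 - 360) = (31595 + √3899)*(-4833) = -152698635 - 4833*√3899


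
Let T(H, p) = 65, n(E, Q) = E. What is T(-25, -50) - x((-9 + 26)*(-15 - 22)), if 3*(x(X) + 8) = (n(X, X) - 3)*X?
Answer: -397309/3 ≈ -1.3244e+5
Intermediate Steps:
x(X) = -8 + X*(-3 + X)/3 (x(X) = -8 + ((X - 3)*X)/3 = -8 + ((-3 + X)*X)/3 = -8 + (X*(-3 + X))/3 = -8 + X*(-3 + X)/3)
T(-25, -50) - x((-9 + 26)*(-15 - 22)) = 65 - (-8 - (-9 + 26)*(-15 - 22) + ((-9 + 26)*(-15 - 22))²/3) = 65 - (-8 - 17*(-37) + (17*(-37))²/3) = 65 - (-8 - 1*(-629) + (⅓)*(-629)²) = 65 - (-8 + 629 + (⅓)*395641) = 65 - (-8 + 629 + 395641/3) = 65 - 1*397504/3 = 65 - 397504/3 = -397309/3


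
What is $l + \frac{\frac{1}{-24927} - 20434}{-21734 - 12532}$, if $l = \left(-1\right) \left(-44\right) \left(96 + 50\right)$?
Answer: $\frac{5487559849087}{854148582} \approx 6424.6$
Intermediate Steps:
$l = 6424$ ($l = 44 \cdot 146 = 6424$)
$l + \frac{\frac{1}{-24927} - 20434}{-21734 - 12532} = 6424 + \frac{\frac{1}{-24927} - 20434}{-21734 - 12532} = 6424 + \frac{- \frac{1}{24927} - 20434}{-34266} = 6424 - - \frac{509358319}{854148582} = 6424 + \frac{509358319}{854148582} = \frac{5487559849087}{854148582}$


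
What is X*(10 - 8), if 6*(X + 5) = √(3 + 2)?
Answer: -10 + √5/3 ≈ -9.2546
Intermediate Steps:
X = -5 + √5/6 (X = -5 + √(3 + 2)/6 = -5 + √5/6 ≈ -4.6273)
X*(10 - 8) = (-5 + √5/6)*(10 - 8) = (-5 + √5/6)*2 = -10 + √5/3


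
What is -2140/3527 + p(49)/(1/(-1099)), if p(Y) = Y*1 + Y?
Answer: -379867094/3527 ≈ -1.0770e+5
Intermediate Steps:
p(Y) = 2*Y (p(Y) = Y + Y = 2*Y)
-2140/3527 + p(49)/(1/(-1099)) = -2140/3527 + (2*49)/(1/(-1099)) = -2140*1/3527 + 98/(-1/1099) = -2140/3527 + 98*(-1099) = -2140/3527 - 107702 = -379867094/3527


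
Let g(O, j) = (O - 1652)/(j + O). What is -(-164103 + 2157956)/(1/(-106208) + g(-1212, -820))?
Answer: -26893918706848/19011105 ≈ -1.4146e+6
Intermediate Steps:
g(O, j) = (-1652 + O)/(O + j)
-(-164103 + 2157956)/(1/(-106208) + g(-1212, -820)) = -(-164103 + 2157956)/(1/(-106208) + (-1652 - 1212)/(-1212 - 820)) = -1993853/(-1/106208 - 2864/(-2032)) = -1993853/(-1/106208 - 1/2032*(-2864)) = -1993853/(-1/106208 + 179/127) = -1993853/19011105/13488416 = -1993853*13488416/19011105 = -1*26893918706848/19011105 = -26893918706848/19011105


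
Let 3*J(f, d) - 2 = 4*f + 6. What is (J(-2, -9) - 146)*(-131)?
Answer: 19126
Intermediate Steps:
J(f, d) = 8/3 + 4*f/3 (J(f, d) = ⅔ + (4*f + 6)/3 = ⅔ + (6 + 4*f)/3 = ⅔ + (2 + 4*f/3) = 8/3 + 4*f/3)
(J(-2, -9) - 146)*(-131) = ((8/3 + (4/3)*(-2)) - 146)*(-131) = ((8/3 - 8/3) - 146)*(-131) = (0 - 146)*(-131) = -146*(-131) = 19126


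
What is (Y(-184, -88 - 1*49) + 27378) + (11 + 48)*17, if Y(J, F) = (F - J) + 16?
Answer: 28444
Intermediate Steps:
Y(J, F) = 16 + F - J
(Y(-184, -88 - 1*49) + 27378) + (11 + 48)*17 = ((16 + (-88 - 1*49) - 1*(-184)) + 27378) + (11 + 48)*17 = ((16 + (-88 - 49) + 184) + 27378) + 59*17 = ((16 - 137 + 184) + 27378) + 1003 = (63 + 27378) + 1003 = 27441 + 1003 = 28444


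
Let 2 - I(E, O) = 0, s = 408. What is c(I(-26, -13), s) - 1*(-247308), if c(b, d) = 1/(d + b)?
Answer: 101396281/410 ≈ 2.4731e+5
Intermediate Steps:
I(E, O) = 2 (I(E, O) = 2 - 1*0 = 2 + 0 = 2)
c(b, d) = 1/(b + d)
c(I(-26, -13), s) - 1*(-247308) = 1/(2 + 408) - 1*(-247308) = 1/410 + 247308 = 101396281/410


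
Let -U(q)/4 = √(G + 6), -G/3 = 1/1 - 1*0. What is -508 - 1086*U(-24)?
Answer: -508 + 4344*√3 ≈ 7016.0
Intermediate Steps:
G = -3 (G = -3*(1/1 - 1*0) = -3*(1*1 + 0) = -3*(1 + 0) = -3*1 = -3)
U(q) = -4*√3 (U(q) = -4*√(-3 + 6) = -4*√3)
-508 - 1086*U(-24) = -508 - (-4344)*√3 = -508 + 4344*√3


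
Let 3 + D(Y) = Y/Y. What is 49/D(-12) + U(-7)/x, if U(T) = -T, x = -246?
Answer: -3017/123 ≈ -24.528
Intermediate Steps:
D(Y) = -2 (D(Y) = -3 + Y/Y = -3 + 1 = -2)
49/D(-12) + U(-7)/x = 49/(-2) - 1*(-7)/(-246) = 49*(-½) + 7*(-1/246) = -49/2 - 7/246 = -3017/123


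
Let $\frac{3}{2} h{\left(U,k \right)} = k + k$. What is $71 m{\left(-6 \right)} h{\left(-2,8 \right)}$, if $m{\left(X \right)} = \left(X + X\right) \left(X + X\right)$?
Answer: $109056$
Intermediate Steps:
$m{\left(X \right)} = 4 X^{2}$ ($m{\left(X \right)} = 2 X 2 X = 4 X^{2}$)
$h{\left(U,k \right)} = \frac{4 k}{3}$ ($h{\left(U,k \right)} = \frac{2 \left(k + k\right)}{3} = \frac{2 \cdot 2 k}{3} = \frac{4 k}{3}$)
$71 m{\left(-6 \right)} h{\left(-2,8 \right)} = 71 \cdot 4 \left(-6\right)^{2} \cdot \frac{4}{3} \cdot 8 = 71 \cdot 4 \cdot 36 \cdot \frac{32}{3} = 71 \cdot 144 \cdot \frac{32}{3} = 10224 \cdot \frac{32}{3} = 109056$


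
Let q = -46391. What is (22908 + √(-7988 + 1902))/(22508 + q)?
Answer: -7636/7961 - I*√6086/23883 ≈ -0.95918 - 0.0032665*I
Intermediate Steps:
(22908 + √(-7988 + 1902))/(22508 + q) = (22908 + √(-7988 + 1902))/(22508 - 46391) = (22908 + √(-6086))/(-23883) = (22908 + I*√6086)*(-1/23883) = -7636/7961 - I*√6086/23883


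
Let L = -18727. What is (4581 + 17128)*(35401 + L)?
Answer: 361975866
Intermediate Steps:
(4581 + 17128)*(35401 + L) = (4581 + 17128)*(35401 - 18727) = 21709*16674 = 361975866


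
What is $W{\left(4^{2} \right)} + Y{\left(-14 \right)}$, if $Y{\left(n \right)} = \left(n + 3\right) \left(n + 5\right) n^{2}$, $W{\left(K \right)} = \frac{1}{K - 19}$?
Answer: $\frac{58211}{3} \approx 19404.0$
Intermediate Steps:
$W{\left(K \right)} = \frac{1}{-19 + K}$
$Y{\left(n \right)} = n^{2} \left(3 + n\right) \left(5 + n\right)$ ($Y{\left(n \right)} = \left(3 + n\right) \left(5 + n\right) n^{2} = n^{2} \left(3 + n\right) \left(5 + n\right)$)
$W{\left(4^{2} \right)} + Y{\left(-14 \right)} = \frac{1}{-19 + 4^{2}} + \left(-14\right)^{2} \left(15 + \left(-14\right)^{2} + 8 \left(-14\right)\right) = \frac{1}{-19 + 16} + 196 \left(15 + 196 - 112\right) = \frac{1}{-3} + 196 \cdot 99 = - \frac{1}{3} + 19404 = \frac{58211}{3}$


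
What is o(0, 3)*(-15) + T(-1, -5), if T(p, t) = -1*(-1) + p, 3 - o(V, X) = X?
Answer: 0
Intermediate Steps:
o(V, X) = 3 - X
T(p, t) = 1 + p
o(0, 3)*(-15) + T(-1, -5) = (3 - 1*3)*(-15) + (1 - 1) = (3 - 3)*(-15) + 0 = 0*(-15) + 0 = 0 + 0 = 0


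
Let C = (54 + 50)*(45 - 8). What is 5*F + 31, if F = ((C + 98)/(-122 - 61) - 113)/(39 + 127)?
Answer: 818593/30378 ≈ 26.947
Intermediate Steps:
C = 3848 (C = 104*37 = 3848)
F = -24625/30378 (F = ((3848 + 98)/(-122 - 61) - 113)/(39 + 127) = (3946/(-183) - 113)/166 = (3946*(-1/183) - 113)*(1/166) = (-3946/183 - 113)*(1/166) = -24625/183*1/166 = -24625/30378 ≈ -0.81062)
5*F + 31 = 5*(-24625/30378) + 31 = -123125/30378 + 31 = 818593/30378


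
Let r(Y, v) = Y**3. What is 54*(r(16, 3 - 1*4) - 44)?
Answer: 218808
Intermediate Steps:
54*(r(16, 3 - 1*4) - 44) = 54*(16**3 - 44) = 54*(4096 - 44) = 54*4052 = 218808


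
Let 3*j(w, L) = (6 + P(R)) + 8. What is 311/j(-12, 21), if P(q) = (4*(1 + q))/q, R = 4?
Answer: 933/19 ≈ 49.105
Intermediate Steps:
P(q) = (4 + 4*q)/q
j(w, L) = 19/3 (j(w, L) = ((6 + (4 + 4/4)) + 8)/3 = ((6 + (4 + 4*(1/4))) + 8)/3 = ((6 + (4 + 1)) + 8)/3 = ((6 + 5) + 8)/3 = (11 + 8)/3 = (1/3)*19 = 19/3)
311/j(-12, 21) = 311/(19/3) = 311*(3/19) = 933/19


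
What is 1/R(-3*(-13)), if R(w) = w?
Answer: 1/39 ≈ 0.025641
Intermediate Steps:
1/R(-3*(-13)) = 1/(-3*(-13)) = 1/39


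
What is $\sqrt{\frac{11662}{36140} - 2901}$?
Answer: $\frac{i \sqrt{947143368730}}{18070} \approx 53.858 i$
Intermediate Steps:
$\sqrt{\frac{11662}{36140} - 2901} = \sqrt{11662 \cdot \frac{1}{36140} - 2901} = \sqrt{\frac{5831}{18070} - 2901} = \sqrt{- \frac{52415239}{18070}} = \frac{i \sqrt{947143368730}}{18070}$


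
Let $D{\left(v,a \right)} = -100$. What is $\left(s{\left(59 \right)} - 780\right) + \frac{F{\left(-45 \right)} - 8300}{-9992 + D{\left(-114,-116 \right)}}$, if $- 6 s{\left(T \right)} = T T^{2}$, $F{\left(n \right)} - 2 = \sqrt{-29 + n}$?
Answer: $- \frac{88327735}{2523} - \frac{i \sqrt{74}}{10092} \approx -35009.0 - 0.00085239 i$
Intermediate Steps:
$F{\left(n \right)} = 2 + \sqrt{-29 + n}$
$s{\left(T \right)} = - \frac{T^{3}}{6}$ ($s{\left(T \right)} = - \frac{T T^{2}}{6} = - \frac{T^{3}}{6}$)
$\left(s{\left(59 \right)} - 780\right) + \frac{F{\left(-45 \right)} - 8300}{-9992 + D{\left(-114,-116 \right)}} = \left(- \frac{59^{3}}{6} - 780\right) + \frac{\left(2 + \sqrt{-29 - 45}\right) - 8300}{-9992 - 100} = \left(\left(- \frac{1}{6}\right) 205379 - 780\right) + \frac{\left(2 + \sqrt{-74}\right) - 8300}{-10092} = \left(- \frac{205379}{6} - 780\right) + \left(\left(2 + i \sqrt{74}\right) - 8300\right) \left(- \frac{1}{10092}\right) = - \frac{210059}{6} + \left(-8298 + i \sqrt{74}\right) \left(- \frac{1}{10092}\right) = - \frac{210059}{6} + \left(\frac{1383}{1682} - \frac{i \sqrt{74}}{10092}\right) = - \frac{88327735}{2523} - \frac{i \sqrt{74}}{10092}$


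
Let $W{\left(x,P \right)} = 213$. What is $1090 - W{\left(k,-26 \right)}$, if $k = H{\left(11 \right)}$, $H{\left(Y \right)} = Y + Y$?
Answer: $877$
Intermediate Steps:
$H{\left(Y \right)} = 2 Y$
$k = 22$ ($k = 2 \cdot 11 = 22$)
$1090 - W{\left(k,-26 \right)} = 1090 - 213 = 877$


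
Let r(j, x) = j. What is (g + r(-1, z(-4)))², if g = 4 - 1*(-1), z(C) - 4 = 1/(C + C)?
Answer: 16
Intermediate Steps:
z(C) = 4 + 1/(2*C) (z(C) = 4 + 1/(C + C) = 4 + 1/(2*C))
g = 5 (g = 4 + 1 = 5)
(g + r(-1, z(-4)))² = (5 - 1)² = 4² = 16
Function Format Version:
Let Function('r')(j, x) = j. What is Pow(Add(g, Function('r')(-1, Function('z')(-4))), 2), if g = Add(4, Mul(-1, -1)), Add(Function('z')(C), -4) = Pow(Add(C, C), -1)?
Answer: 16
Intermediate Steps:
Function('z')(C) = Add(4, Mul(Rational(1, 2), Pow(C, -1))) (Function('z')(C) = Add(4, Pow(Add(C, C), -1)) = Add(4, Pow(Mul(2, C), -1)) = Add(4, Mul(Rational(1, 2), Pow(C, -1))))
g = 5 (g = Add(4, 1) = 5)
Pow(Add(g, Function('r')(-1, Function('z')(-4))), 2) = Pow(Add(5, -1), 2) = Pow(4, 2) = 16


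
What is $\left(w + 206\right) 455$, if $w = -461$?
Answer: $-116025$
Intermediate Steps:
$\left(w + 206\right) 455 = \left(-461 + 206\right) 455 = \left(-255\right) 455 = -116025$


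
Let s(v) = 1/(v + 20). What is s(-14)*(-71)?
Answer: -71/6 ≈ -11.833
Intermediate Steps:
s(v) = 1/(20 + v)
s(-14)*(-71) = -71/(20 - 14) = -71/6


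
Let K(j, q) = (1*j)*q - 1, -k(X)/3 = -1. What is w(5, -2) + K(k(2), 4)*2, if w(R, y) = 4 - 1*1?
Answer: 25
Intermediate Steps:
w(R, y) = 3 (w(R, y) = 4 - 1 = 3)
k(X) = 3 (k(X) = -3*(-1) = 3)
K(j, q) = -1 + j*q (K(j, q) = j*q - 1 = -1 + j*q)
w(5, -2) + K(k(2), 4)*2 = 3 + (-1 + 3*4)*2 = 3 + (-1 + 12)*2 = 3 + 11*2 = 3 + 22 = 25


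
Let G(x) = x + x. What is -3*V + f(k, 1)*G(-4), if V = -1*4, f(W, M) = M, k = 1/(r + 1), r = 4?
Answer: 4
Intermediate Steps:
k = ⅕ (k = 1/(4 + 1) = 1/5 = ⅕ ≈ 0.20000)
V = -4
G(x) = 2*x
-3*V + f(k, 1)*G(-4) = -3*(-4) + 1*(2*(-4)) = 12 + 1*(-8) = 12 - 8 = 4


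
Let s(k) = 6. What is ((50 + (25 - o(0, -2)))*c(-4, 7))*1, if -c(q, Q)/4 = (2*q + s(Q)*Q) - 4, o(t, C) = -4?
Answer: -9480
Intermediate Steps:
c(q, Q) = 16 - 24*Q - 8*q (c(q, Q) = -4*((2*q + 6*Q) - 4) = -4*(-4 + 2*q + 6*Q) = 16 - 24*Q - 8*q)
((50 + (25 - o(0, -2)))*c(-4, 7))*1 = ((50 + (25 - 1*(-4)))*(16 - 24*7 - 8*(-4)))*1 = ((50 + (25 + 4))*(16 - 168 + 32))*1 = ((50 + 29)*(-120))*1 = (79*(-120))*1 = -9480*1 = -9480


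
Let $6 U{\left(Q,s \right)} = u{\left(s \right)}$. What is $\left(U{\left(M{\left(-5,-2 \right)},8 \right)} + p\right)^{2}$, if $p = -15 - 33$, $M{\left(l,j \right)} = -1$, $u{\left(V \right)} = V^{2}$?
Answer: $\frac{12544}{9} \approx 1393.8$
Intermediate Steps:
$U{\left(Q,s \right)} = \frac{s^{2}}{6}$
$p = -48$
$\left(U{\left(M{\left(-5,-2 \right)},8 \right)} + p\right)^{2} = \left(\frac{8^{2}}{6} - 48\right)^{2} = \left(\frac{1}{6} \cdot 64 - 48\right)^{2} = \left(\frac{32}{3} - 48\right)^{2} = \left(- \frac{112}{3}\right)^{2} = \frac{12544}{9}$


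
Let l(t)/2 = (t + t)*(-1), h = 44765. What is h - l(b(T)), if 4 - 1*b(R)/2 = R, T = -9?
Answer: 44869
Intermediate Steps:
b(R) = 8 - 2*R
l(t) = -4*t (l(t) = 2*((t + t)*(-1)) = 2*((2*t)*(-1)) = 2*(-2*t) = -4*t)
h - l(b(T)) = 44765 - (-4)*(8 - 2*(-9)) = 44765 - (-4)*(8 + 18) = 44765 - (-4)*26 = 44765 - 1*(-104) = 44765 + 104 = 44869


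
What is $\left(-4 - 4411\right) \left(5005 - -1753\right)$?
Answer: $-29836570$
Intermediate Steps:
$\left(-4 - 4411\right) \left(5005 - -1753\right) = - 4415 \left(5005 + \left(-146 + 1899\right)\right) = - 4415 \left(5005 + 1753\right) = \left(-4415\right) 6758 = -29836570$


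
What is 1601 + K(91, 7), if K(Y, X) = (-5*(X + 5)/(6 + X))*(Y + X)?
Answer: 14933/13 ≈ 1148.7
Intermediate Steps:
K(Y, X) = -5*(5 + X)*(X + Y)/(6 + X) (K(Y, X) = (-5*(5 + X)/(6 + X))*(X + Y) = -5*(5 + X)*(X + Y)/(6 + X))
1601 + K(91, 7) = 1601 + 5*(-1*7² - 5*7 - 5*91 - 1*7*91)/(6 + 7) = 1601 + 5*(-1*49 - 35 - 455 - 637)/13 = 1601 + 5*(1/13)*(-49 - 35 - 455 - 637) = 1601 + 5*(1/13)*(-1176) = 1601 - 5880/13 = 14933/13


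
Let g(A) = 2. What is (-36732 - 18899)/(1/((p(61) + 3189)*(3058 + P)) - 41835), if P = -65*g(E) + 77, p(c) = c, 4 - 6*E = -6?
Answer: 543306253750/408571068749 ≈ 1.3298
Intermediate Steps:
E = 5/3 (E = 2/3 - 1/6*(-6) = 2/3 + 1 = 5/3 ≈ 1.6667)
P = -53 (P = -65*2 + 77 = -130 + 77 = -53)
(-36732 - 18899)/(1/((p(61) + 3189)*(3058 + P)) - 41835) = (-36732 - 18899)/(1/((61 + 3189)*(3058 - 53)) - 41835) = -55631/(1/(3250*3005) - 41835) = -55631/(1/9766250 - 41835) = -55631/(-408571068749/9766250) = -55631*(-9766250/408571068749) = 543306253750/408571068749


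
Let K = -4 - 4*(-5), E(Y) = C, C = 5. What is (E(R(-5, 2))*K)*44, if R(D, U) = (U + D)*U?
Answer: 3520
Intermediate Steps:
R(D, U) = U*(D + U) (R(D, U) = (D + U)*U = U*(D + U))
E(Y) = 5
K = 16 (K = -4 + 20 = 16)
(E(R(-5, 2))*K)*44 = (5*16)*44 = 80*44 = 3520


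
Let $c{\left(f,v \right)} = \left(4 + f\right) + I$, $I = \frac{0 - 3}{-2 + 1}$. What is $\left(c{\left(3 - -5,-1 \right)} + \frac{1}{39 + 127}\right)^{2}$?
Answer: $\frac{6205081}{27556} \approx 225.18$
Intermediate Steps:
$I = 3$ ($I = - \frac{3}{-1} = \left(-3\right) \left(-1\right) = 3$)
$c{\left(f,v \right)} = 7 + f$ ($c{\left(f,v \right)} = \left(4 + f\right) + 3 = 7 + f$)
$\left(c{\left(3 - -5,-1 \right)} + \frac{1}{39 + 127}\right)^{2} = \left(\left(7 + \left(3 - -5\right)\right) + \frac{1}{39 + 127}\right)^{2} = \left(\left(7 + \left(3 + 5\right)\right) + \frac{1}{166}\right)^{2} = \left(\left(7 + 8\right) + \frac{1}{166}\right)^{2} = \left(15 + \frac{1}{166}\right)^{2} = \left(\frac{2491}{166}\right)^{2} = \frac{6205081}{27556}$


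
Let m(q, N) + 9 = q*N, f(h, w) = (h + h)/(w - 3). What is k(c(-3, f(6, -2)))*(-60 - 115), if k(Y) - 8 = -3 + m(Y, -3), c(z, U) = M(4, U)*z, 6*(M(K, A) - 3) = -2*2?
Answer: -2975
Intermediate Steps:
f(h, w) = 2*h/(-3 + w) (f(h, w) = (2*h)/(-3 + w) = 2*h/(-3 + w))
m(q, N) = -9 + N*q (m(q, N) = -9 + q*N = -9 + N*q)
M(K, A) = 7/3 (M(K, A) = 3 + (-2*2)/6 = 3 + (⅙)*(-4) = 3 - ⅔ = 7/3)
c(z, U) = 7*z/3
k(Y) = -4 - 3*Y (k(Y) = 8 + (-3 + (-9 - 3*Y)) = 8 + (-12 - 3*Y) = -4 - 3*Y)
k(c(-3, f(6, -2)))*(-60 - 115) = (-4 - 7*(-3))*(-60 - 115) = (-4 - 3*(-7))*(-175) = (-4 + 21)*(-175) = 17*(-175) = -2975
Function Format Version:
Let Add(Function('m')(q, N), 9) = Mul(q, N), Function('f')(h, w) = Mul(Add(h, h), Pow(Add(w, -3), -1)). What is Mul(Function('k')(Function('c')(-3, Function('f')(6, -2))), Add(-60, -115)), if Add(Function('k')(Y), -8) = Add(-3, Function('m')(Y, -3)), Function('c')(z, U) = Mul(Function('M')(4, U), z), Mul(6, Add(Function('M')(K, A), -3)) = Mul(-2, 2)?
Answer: -2975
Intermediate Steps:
Function('f')(h, w) = Mul(2, h, Pow(Add(-3, w), -1)) (Function('f')(h, w) = Mul(Mul(2, h), Pow(Add(-3, w), -1)) = Mul(2, h, Pow(Add(-3, w), -1)))
Function('m')(q, N) = Add(-9, Mul(N, q)) (Function('m')(q, N) = Add(-9, Mul(q, N)) = Add(-9, Mul(N, q)))
Function('M')(K, A) = Rational(7, 3) (Function('M')(K, A) = Add(3, Mul(Rational(1, 6), Mul(-2, 2))) = Add(3, Mul(Rational(1, 6), -4)) = Add(3, Rational(-2, 3)) = Rational(7, 3))
Function('c')(z, U) = Mul(Rational(7, 3), z)
Function('k')(Y) = Add(-4, Mul(-3, Y)) (Function('k')(Y) = Add(8, Add(-3, Add(-9, Mul(-3, Y)))) = Add(8, Add(-12, Mul(-3, Y))) = Add(-4, Mul(-3, Y)))
Mul(Function('k')(Function('c')(-3, Function('f')(6, -2))), Add(-60, -115)) = Mul(Add(-4, Mul(-3, Mul(Rational(7, 3), -3))), Add(-60, -115)) = Mul(Add(-4, Mul(-3, -7)), -175) = Mul(Add(-4, 21), -175) = Mul(17, -175) = -2975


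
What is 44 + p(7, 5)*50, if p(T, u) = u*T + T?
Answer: 2144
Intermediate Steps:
p(T, u) = T + T*u (p(T, u) = T*u + T = T + T*u)
44 + p(7, 5)*50 = 44 + (7*(1 + 5))*50 = 44 + (7*6)*50 = 44 + 42*50 = 44 + 2100 = 2144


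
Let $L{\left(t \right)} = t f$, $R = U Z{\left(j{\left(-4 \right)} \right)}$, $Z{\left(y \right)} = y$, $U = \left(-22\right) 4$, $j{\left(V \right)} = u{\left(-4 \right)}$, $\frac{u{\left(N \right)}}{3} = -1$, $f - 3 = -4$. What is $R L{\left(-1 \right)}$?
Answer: $264$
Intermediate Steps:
$f = -1$ ($f = 3 - 4 = -1$)
$u{\left(N \right)} = -3$ ($u{\left(N \right)} = 3 \left(-1\right) = -3$)
$j{\left(V \right)} = -3$
$U = -88$
$R = 264$ ($R = \left(-88\right) \left(-3\right) = 264$)
$L{\left(t \right)} = - t$ ($L{\left(t \right)} = t \left(-1\right) = - t$)
$R L{\left(-1 \right)} = 264 \left(\left(-1\right) \left(-1\right)\right) = 264 \cdot 1 = 264$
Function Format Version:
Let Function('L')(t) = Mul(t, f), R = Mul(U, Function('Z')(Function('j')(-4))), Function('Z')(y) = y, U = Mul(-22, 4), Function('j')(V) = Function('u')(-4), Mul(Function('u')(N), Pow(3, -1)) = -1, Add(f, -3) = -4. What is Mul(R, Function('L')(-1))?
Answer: 264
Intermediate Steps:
f = -1 (f = Add(3, -4) = -1)
Function('u')(N) = -3 (Function('u')(N) = Mul(3, -1) = -3)
Function('j')(V) = -3
U = -88
R = 264 (R = Mul(-88, -3) = 264)
Function('L')(t) = Mul(-1, t) (Function('L')(t) = Mul(t, -1) = Mul(-1, t))
Mul(R, Function('L')(-1)) = Mul(264, Mul(-1, -1)) = Mul(264, 1) = 264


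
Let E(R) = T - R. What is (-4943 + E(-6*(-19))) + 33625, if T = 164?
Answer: 28732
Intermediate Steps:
E(R) = 164 - R
(-4943 + E(-6*(-19))) + 33625 = (-4943 + (164 - (-6)*(-19))) + 33625 = (-4943 + (164 - 1*114)) + 33625 = (-4943 + (164 - 114)) + 33625 = (-4943 + 50) + 33625 = -4893 + 33625 = 28732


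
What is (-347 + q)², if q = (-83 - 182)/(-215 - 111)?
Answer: 12736702449/106276 ≈ 1.1985e+5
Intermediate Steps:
q = 265/326 (q = -265/(-326) = -265*(-1/326) = 265/326 ≈ 0.81288)
(-347 + q)² = (-347 + 265/326)² = (-112857/326)² = 12736702449/106276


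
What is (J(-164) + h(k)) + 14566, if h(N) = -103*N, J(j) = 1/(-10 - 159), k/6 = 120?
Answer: -10071387/169 ≈ -59594.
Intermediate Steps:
k = 720 (k = 6*120 = 720)
J(j) = -1/169 (J(j) = 1/(-169) = -1/169)
(J(-164) + h(k)) + 14566 = (-1/169 - 103*720) + 14566 = (-1/169 - 74160) + 14566 = -12533041/169 + 14566 = -10071387/169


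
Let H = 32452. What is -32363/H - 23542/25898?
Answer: -801060979/420220948 ≈ -1.9063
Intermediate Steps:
-32363/H - 23542/25898 = -32363/32452 - 23542/25898 = -32363*1/32452 - 23542*1/25898 = -32363/32452 - 11771/12949 = -801060979/420220948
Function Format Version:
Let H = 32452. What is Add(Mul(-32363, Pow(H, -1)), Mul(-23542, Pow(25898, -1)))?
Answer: Rational(-801060979, 420220948) ≈ -1.9063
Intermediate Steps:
Add(Mul(-32363, Pow(H, -1)), Mul(-23542, Pow(25898, -1))) = Add(Mul(-32363, Pow(32452, -1)), Mul(-23542, Pow(25898, -1))) = Add(Mul(-32363, Rational(1, 32452)), Mul(-23542, Rational(1, 25898))) = Add(Rational(-32363, 32452), Rational(-11771, 12949)) = Rational(-801060979, 420220948)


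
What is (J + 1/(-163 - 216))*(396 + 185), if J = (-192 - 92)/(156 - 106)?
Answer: -31282783/9475 ≈ -3301.6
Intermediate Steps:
J = -142/25 (J = -284/50 = -284*1/50 = -142/25 ≈ -5.6800)
(J + 1/(-163 - 216))*(396 + 185) = (-142/25 + 1/(-163 - 216))*(396 + 185) = (-142/25 + 1/(-379))*581 = (-142/25 - 1/379)*581 = -53843/9475*581 = -31282783/9475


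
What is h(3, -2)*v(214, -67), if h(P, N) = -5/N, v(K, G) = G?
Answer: -335/2 ≈ -167.50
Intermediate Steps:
h(3, -2)*v(214, -67) = -5/(-2)*(-67) = -5*(-½)*(-67) = (5/2)*(-67) = -335/2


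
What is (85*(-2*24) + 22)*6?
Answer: -24348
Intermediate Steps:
(85*(-2*24) + 22)*6 = (85*(-48) + 22)*6 = (-4080 + 22)*6 = -4058*6 = -24348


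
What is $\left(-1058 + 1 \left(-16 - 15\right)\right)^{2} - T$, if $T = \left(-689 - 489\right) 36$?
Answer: $1228329$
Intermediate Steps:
$T = -42408$ ($T = \left(-1178\right) 36 = -42408$)
$\left(-1058 + 1 \left(-16 - 15\right)\right)^{2} - T = \left(-1058 + 1 \left(-16 - 15\right)\right)^{2} - -42408 = \left(-1058 + 1 \left(-31\right)\right)^{2} + 42408 = \left(-1058 - 31\right)^{2} + 42408 = \left(-1089\right)^{2} + 42408 = 1185921 + 42408 = 1228329$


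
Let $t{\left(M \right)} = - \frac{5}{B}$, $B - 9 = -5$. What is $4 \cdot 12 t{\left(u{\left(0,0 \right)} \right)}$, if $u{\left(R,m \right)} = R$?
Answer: $-60$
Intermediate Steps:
$B = 4$ ($B = 9 - 5 = 4$)
$t{\left(M \right)} = - \frac{5}{4}$
$4 \cdot 12 t{\left(u{\left(0,0 \right)} \right)} = 4 \cdot 12 \left(- \frac{5}{4}\right) = 48 \left(- \frac{5}{4}\right) = -60$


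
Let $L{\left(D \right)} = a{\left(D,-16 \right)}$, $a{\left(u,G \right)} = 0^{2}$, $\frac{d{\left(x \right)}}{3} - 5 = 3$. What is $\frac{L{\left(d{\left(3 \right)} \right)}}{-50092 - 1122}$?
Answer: $0$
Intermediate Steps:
$d{\left(x \right)} = 24$ ($d{\left(x \right)} = 15 + 3 \cdot 3 = 15 + 9 = 24$)
$a{\left(u,G \right)} = 0$
$L{\left(D \right)} = 0$
$\frac{L{\left(d{\left(3 \right)} \right)}}{-50092 - 1122} = \frac{0}{-50092 - 1122} = \frac{0}{-51214} = 0 \left(- \frac{1}{51214}\right) = 0$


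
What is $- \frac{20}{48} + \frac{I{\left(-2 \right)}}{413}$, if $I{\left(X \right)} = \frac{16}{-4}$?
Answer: $- \frac{2113}{4956} \approx -0.42635$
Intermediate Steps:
$I{\left(X \right)} = -4$ ($I{\left(X \right)} = 16 \left(- \frac{1}{4}\right) = -4$)
$- \frac{20}{48} + \frac{I{\left(-2 \right)}}{413} = - \frac{20}{48} - \frac{4}{413} = \left(-20\right) \frac{1}{48} - \frac{4}{413} = - \frac{5}{12} - \frac{4}{413} = - \frac{2113}{4956}$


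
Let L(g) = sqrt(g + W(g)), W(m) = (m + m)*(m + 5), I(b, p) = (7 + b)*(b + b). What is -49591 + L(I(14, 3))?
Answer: -49591 + 14*sqrt(3561) ≈ -48756.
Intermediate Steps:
I(b, p) = 2*b*(7 + b) (I(b, p) = (7 + b)*(2*b) = 2*b*(7 + b))
W(m) = 2*m*(5 + m) (W(m) = (2*m)*(5 + m) = 2*m*(5 + m))
L(g) = sqrt(g + 2*g*(5 + g))
-49591 + L(I(14, 3)) = -49591 + sqrt((2*14*(7 + 14))*(11 + 2*(2*14*(7 + 14)))) = -49591 + sqrt((2*14*21)*(11 + 2*(2*14*21))) = -49591 + sqrt(588*(11 + 2*588)) = -49591 + sqrt(588*(11 + 1176)) = -49591 + sqrt(588*1187) = -49591 + sqrt(697956) = -49591 + 14*sqrt(3561)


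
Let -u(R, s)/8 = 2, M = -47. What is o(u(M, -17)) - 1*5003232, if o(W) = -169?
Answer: -5003401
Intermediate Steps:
u(R, s) = -16 (u(R, s) = -8*2 = -16)
o(u(M, -17)) - 1*5003232 = -169 - 1*5003232 = -169 - 5003232 = -5003401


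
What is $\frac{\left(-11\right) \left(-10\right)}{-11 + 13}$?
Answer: $55$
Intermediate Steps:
$\frac{\left(-11\right) \left(-10\right)}{-11 + 13} = \frac{110}{2} = 110 \cdot \frac{1}{2} = 55$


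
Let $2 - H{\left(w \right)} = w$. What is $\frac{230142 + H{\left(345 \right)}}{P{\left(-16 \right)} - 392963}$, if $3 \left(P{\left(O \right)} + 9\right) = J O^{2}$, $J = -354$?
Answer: $- \frac{229799}{423180} \approx -0.54303$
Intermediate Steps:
$H{\left(w \right)} = 2 - w$
$P{\left(O \right)} = -9 - 118 O^{2}$ ($P{\left(O \right)} = -9 + \frac{\left(-354\right) O^{2}}{3} = -9 - 118 O^{2}$)
$\frac{230142 + H{\left(345 \right)}}{P{\left(-16 \right)} - 392963} = \frac{230142 + \left(2 - 345\right)}{\left(-9 - 118 \left(-16\right)^{2}\right) - 392963} = \frac{230142 + \left(2 - 345\right)}{\left(-9 - 30208\right) - 392963} = \frac{230142 - 343}{\left(-9 - 30208\right) - 392963} = \frac{229799}{-30217 - 392963} = \frac{229799}{-423180} = 229799 \left(- \frac{1}{423180}\right) = - \frac{229799}{423180}$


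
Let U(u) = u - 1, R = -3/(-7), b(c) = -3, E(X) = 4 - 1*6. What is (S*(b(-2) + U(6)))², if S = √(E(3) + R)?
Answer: -44/7 ≈ -6.2857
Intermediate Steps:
E(X) = -2 (E(X) = 4 - 6 = -2)
R = 3/7 (R = -3*(-⅐) = 3/7 ≈ 0.42857)
S = I*√77/7 (S = √(-2 + 3/7) = √(-11/7) = I*√77/7 ≈ 1.2536*I)
U(u) = -1 + u
(S*(b(-2) + U(6)))² = ((I*√77/7)*(-3 + (-1 + 6)))² = ((I*√77/7)*(-3 + 5))² = ((I*√77/7)*2)² = (2*I*√77/7)² = -44/7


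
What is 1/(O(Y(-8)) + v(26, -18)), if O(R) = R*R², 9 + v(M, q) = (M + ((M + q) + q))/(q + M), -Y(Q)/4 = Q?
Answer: 1/32761 ≈ 3.0524e-5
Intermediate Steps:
Y(Q) = -4*Q
v(M, q) = -9 + (2*M + 2*q)/(M + q) (v(M, q) = -9 + (M + ((M + q) + q))/(q + M) = -9 + (M + (M + 2*q))/(M + q) = -9 + (2*M + 2*q)/(M + q))
O(R) = R³
1/(O(Y(-8)) + v(26, -18)) = 1/((-4*(-8))³ - 7) = 1/(32³ - 7) = 1/(32768 - 7) = 1/32761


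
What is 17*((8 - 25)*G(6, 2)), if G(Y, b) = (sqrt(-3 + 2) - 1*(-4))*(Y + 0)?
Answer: -6936 - 1734*I ≈ -6936.0 - 1734.0*I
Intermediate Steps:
G(Y, b) = Y*(4 + I) (G(Y, b) = (sqrt(-1) + 4)*Y = (I + 4)*Y = (4 + I)*Y = Y*(4 + I))
17*((8 - 25)*G(6, 2)) = 17*((8 - 25)*(6*(4 + I))) = 17*(-17*(24 + 6*I)) = 17*(-408 - 102*I) = -6936 - 1734*I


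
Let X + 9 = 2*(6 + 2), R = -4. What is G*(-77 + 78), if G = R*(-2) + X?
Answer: 15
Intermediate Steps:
X = 7 (X = -9 + 2*(6 + 2) = -9 + 2*8 = -9 + 16 = 7)
G = 15 (G = -4*(-2) + 7 = 8 + 7 = 15)
G*(-77 + 78) = 15*(-77 + 78) = 15*1 = 15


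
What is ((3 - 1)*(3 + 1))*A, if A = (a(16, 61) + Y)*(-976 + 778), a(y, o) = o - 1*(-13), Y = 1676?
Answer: -2772000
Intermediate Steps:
a(y, o) = 13 + o (a(y, o) = o + 13 = 13 + o)
A = -346500 (A = ((13 + 61) + 1676)*(-976 + 778) = (74 + 1676)*(-198) = 1750*(-198) = -346500)
((3 - 1)*(3 + 1))*A = ((3 - 1)*(3 + 1))*(-346500) = (2*4)*(-346500) = 8*(-346500) = -2772000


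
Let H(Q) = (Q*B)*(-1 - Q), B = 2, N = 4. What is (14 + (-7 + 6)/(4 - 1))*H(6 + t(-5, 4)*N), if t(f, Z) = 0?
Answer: -1148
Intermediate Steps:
H(Q) = 2*Q*(-1 - Q) (H(Q) = (Q*2)*(-1 - Q) = (2*Q)*(-1 - Q) = 2*Q*(-1 - Q))
(14 + (-7 + 6)/(4 - 1))*H(6 + t(-5, 4)*N) = (14 + (-7 + 6)/(4 - 1))*(-2*(6 + 0*4)*(1 + (6 + 0*4))) = (14 - 1/3)*(-2*(6 + 0)*(1 + (6 + 0))) = (14 - 1*1/3)*(-2*6*(1 + 6)) = (14 - 1/3)*(-2*6*7) = (41/3)*(-84) = -1148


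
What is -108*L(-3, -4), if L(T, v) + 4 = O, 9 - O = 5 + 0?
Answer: 0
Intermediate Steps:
O = 4 (O = 9 - (5 + 0) = 9 - 1*5 = 9 - 5 = 4)
L(T, v) = 0 (L(T, v) = -4 + 4 = 0)
-108*L(-3, -4) = -108*0 = 0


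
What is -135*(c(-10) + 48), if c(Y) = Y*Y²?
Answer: 128520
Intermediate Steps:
c(Y) = Y³
-135*(c(-10) + 48) = -135*((-10)³ + 48) = -135*(-1000 + 48) = -135*(-952) = 128520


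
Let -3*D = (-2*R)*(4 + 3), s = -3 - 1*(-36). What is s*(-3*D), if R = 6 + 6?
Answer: -5544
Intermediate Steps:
R = 12
s = 33 (s = -3 + 36 = 33)
D = 56 (D = -(-2*12)*(4 + 3)/3 = -(-8)*7 = -1/3*(-168) = 56)
s*(-3*D) = 33*(-3*56) = 33*(-168) = -5544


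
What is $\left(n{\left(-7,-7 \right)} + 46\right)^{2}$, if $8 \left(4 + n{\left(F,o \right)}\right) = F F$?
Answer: $\frac{148225}{64} \approx 2316.0$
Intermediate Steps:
$n{\left(F,o \right)} = -4 + \frac{F^{2}}{8}$ ($n{\left(F,o \right)} = -4 + \frac{F F}{8} = -4 + \frac{F^{2}}{8}$)
$\left(n{\left(-7,-7 \right)} + 46\right)^{2} = \left(\left(-4 + \frac{\left(-7\right)^{2}}{8}\right) + 46\right)^{2} = \left(\left(-4 + \frac{1}{8} \cdot 49\right) + 46\right)^{2} = \left(\left(-4 + \frac{49}{8}\right) + 46\right)^{2} = \left(\frac{17}{8} + 46\right)^{2} = \left(\frac{385}{8}\right)^{2} = \frac{148225}{64}$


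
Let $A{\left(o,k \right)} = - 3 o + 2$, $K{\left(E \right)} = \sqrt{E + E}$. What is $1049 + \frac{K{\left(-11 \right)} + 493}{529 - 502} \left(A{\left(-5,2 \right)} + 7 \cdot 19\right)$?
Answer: $\frac{34091}{9} + \frac{50 i \sqrt{22}}{9} \approx 3787.9 + 26.058 i$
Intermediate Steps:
$K{\left(E \right)} = \sqrt{2} \sqrt{E}$ ($K{\left(E \right)} = \sqrt{2 E} = \sqrt{2} \sqrt{E}$)
$A{\left(o,k \right)} = 2 - 3 o$
$1049 + \frac{K{\left(-11 \right)} + 493}{529 - 502} \left(A{\left(-5,2 \right)} + 7 \cdot 19\right) = 1049 + \frac{\sqrt{2} \sqrt{-11} + 493}{529 - 502} \left(\left(2 - -15\right) + 7 \cdot 19\right) = 1049 + \frac{\sqrt{2} i \sqrt{11} + 493}{27} \left(\left(2 + 15\right) + 133\right) = 1049 + \left(i \sqrt{22} + 493\right) \frac{1}{27} \left(17 + 133\right) = 1049 + \left(493 + i \sqrt{22}\right) \frac{1}{27} \cdot 150 = 1049 + \left(\frac{493}{27} + \frac{i \sqrt{22}}{27}\right) 150 = 1049 + \left(\frac{24650}{9} + \frac{50 i \sqrt{22}}{9}\right) = \frac{34091}{9} + \frac{50 i \sqrt{22}}{9}$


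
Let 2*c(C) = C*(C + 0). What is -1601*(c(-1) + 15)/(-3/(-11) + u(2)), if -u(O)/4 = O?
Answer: 545941/170 ≈ 3211.4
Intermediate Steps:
u(O) = -4*O
c(C) = C²/2 (c(C) = (C*(C + 0))/2 = (C*C)/2 = C²/2)
-1601*(c(-1) + 15)/(-3/(-11) + u(2)) = -1601*((½)*(-1)² + 15)/(-3/(-11) - 4*2) = -1601*((½)*1 + 15)/(-3*(-1/11) - 8) = -1601*(½ + 15)/(3/11 - 8) = -49631/(2*(-85/11)) = -49631*(-11)/(2*85) = -1601*(-341/170) = 545941/170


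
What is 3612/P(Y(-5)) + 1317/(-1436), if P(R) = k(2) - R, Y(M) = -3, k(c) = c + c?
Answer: 739659/1436 ≈ 515.08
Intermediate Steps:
k(c) = 2*c
P(R) = 4 - R (P(R) = 2*2 - R = 4 - R)
3612/P(Y(-5)) + 1317/(-1436) = 3612/(4 - 1*(-3)) + 1317/(-1436) = 3612/(4 + 3) + 1317*(-1/1436) = 3612/7 - 1317/1436 = 3612*(⅐) - 1317/1436 = 516 - 1317/1436 = 739659/1436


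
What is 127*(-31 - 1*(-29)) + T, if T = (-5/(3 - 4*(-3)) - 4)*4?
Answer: -814/3 ≈ -271.33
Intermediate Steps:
T = -52/3 (T = (-5/(3 + 12) - 4)*4 = (-5/15 - 4)*4 = (-5*1/15 - 4)*4 = (-⅓ - 4)*4 = -13/3*4 = -52/3 ≈ -17.333)
127*(-31 - 1*(-29)) + T = 127*(-31 - 1*(-29)) - 52/3 = 127*(-31 + 29) - 52/3 = 127*(-2) - 52/3 = -254 - 52/3 = -814/3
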